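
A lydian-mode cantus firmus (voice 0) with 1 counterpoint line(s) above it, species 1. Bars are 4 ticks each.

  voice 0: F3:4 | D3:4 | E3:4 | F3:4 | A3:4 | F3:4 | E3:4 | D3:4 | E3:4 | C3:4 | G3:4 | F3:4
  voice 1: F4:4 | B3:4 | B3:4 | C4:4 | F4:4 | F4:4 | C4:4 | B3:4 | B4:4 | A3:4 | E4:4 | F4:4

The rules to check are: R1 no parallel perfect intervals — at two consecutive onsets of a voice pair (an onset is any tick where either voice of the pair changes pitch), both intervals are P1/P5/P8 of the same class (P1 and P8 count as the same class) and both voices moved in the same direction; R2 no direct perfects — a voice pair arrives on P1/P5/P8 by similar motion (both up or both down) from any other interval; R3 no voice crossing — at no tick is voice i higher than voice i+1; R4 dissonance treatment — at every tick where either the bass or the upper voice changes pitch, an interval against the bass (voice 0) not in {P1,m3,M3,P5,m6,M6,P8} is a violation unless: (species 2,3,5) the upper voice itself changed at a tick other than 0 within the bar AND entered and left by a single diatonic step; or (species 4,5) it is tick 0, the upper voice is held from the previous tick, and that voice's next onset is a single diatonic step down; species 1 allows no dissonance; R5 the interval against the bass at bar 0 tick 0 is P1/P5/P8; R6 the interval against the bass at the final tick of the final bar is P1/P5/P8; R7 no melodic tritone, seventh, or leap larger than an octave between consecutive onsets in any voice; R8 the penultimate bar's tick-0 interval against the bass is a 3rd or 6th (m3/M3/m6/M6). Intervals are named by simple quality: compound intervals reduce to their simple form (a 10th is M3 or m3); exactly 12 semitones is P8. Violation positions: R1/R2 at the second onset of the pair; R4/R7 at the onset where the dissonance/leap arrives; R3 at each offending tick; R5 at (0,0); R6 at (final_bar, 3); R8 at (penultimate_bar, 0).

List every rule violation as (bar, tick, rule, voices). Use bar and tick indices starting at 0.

(1, 0, R7, (1,))
(3, 0, R1, (0, 1))
(8, 0, R2, (0, 1))
(9, 0, R7, (1,))

bar 0: v0=F3 v1=F4 downbeat P8
bar 1: v0=D3 v1=B3 downbeat M6
bar 2: v0=E3 v1=B3 downbeat P5
bar 3: v0=F3 v1=C4 downbeat P5
bar 4: v0=A3 v1=F4 downbeat m6
bar 5: v0=F3 v1=F4 downbeat P8
bar 6: v0=E3 v1=C4 downbeat m6
bar 7: v0=D3 v1=B3 downbeat M6
bar 8: v0=E3 v1=B4 downbeat P5
bar 9: v0=C3 v1=A3 downbeat M6
bar 10: v0=G3 v1=E4 downbeat M6
bar 11: v0=F3 v1=F4 downbeat P8
  -> R7 @ bar 1 tick 0 v(1,): F4->B3 leap 6st
  -> R1 @ bar 3 tick 0 v(0, 1): E3/B3 P5 -> F3/C4 P5 similar
  -> R2 @ bar 8 tick 0 v(0, 1): D3/B3 M6 -> E3/B4 P5 similar
  -> R7 @ bar 9 tick 0 v(1,): B4->A3 leap 14st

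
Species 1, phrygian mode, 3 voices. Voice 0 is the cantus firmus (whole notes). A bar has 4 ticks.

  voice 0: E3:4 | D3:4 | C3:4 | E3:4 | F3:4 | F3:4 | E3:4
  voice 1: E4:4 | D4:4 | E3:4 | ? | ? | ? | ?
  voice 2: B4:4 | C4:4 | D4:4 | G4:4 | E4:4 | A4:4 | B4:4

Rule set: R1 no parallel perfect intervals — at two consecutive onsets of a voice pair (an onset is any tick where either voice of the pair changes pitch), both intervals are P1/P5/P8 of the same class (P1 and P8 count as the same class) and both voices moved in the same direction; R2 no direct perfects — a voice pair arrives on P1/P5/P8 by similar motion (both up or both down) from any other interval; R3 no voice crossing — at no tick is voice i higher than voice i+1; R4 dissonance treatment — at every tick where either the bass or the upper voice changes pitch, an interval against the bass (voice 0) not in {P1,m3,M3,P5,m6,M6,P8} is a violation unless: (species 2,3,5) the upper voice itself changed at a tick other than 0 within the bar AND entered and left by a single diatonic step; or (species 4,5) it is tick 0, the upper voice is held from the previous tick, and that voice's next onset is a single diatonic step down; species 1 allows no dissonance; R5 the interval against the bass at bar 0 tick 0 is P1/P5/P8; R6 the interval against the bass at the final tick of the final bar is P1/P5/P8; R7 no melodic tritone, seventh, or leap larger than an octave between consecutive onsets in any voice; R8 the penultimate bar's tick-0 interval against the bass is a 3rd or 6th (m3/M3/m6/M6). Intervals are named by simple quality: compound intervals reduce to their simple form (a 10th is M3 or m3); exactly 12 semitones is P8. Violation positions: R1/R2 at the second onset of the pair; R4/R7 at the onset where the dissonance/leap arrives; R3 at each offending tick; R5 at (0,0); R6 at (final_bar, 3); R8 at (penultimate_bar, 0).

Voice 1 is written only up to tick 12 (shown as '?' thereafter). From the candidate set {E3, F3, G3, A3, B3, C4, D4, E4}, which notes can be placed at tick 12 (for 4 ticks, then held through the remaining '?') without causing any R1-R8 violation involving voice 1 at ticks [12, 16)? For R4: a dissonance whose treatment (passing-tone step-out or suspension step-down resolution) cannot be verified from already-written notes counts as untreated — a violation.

{E3}

E3: legal
F3: violates R4
G3: violates R2
A3: violates R4
B3: violates R2
C4: violates R2
D4: violates R4,R7
E4: violates R2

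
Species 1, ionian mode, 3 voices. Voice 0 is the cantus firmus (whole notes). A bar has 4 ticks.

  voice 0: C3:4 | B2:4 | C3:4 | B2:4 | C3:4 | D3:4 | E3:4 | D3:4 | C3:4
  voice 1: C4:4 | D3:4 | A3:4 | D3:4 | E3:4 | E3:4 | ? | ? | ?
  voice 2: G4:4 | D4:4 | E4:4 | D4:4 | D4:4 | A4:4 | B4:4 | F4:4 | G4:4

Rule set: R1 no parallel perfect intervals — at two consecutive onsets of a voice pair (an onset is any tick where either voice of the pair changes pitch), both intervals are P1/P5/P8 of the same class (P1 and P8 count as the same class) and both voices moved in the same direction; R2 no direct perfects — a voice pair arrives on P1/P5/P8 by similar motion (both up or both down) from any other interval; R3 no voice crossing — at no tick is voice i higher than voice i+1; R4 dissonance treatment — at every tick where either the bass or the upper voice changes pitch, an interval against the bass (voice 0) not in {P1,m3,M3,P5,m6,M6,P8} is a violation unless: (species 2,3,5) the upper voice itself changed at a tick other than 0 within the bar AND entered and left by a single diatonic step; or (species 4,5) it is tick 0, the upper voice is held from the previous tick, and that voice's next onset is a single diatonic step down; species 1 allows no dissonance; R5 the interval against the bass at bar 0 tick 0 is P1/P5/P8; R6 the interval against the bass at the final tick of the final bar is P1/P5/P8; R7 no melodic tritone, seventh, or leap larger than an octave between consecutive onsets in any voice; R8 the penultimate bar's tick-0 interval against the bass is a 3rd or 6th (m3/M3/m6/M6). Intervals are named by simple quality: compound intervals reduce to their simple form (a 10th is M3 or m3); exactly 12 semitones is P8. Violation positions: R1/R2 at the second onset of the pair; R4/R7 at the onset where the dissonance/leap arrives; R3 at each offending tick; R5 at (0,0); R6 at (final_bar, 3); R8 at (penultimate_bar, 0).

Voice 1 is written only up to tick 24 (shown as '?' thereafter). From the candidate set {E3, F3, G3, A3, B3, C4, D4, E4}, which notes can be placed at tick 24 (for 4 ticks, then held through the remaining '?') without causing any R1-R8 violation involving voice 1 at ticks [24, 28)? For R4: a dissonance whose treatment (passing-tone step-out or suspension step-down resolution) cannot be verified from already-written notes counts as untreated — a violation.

{C4, E3, G3}

E3: legal
F3: violates R4
G3: legal
A3: violates R4
B3: violates R2
C4: legal
D4: violates R4,R7
E4: violates R2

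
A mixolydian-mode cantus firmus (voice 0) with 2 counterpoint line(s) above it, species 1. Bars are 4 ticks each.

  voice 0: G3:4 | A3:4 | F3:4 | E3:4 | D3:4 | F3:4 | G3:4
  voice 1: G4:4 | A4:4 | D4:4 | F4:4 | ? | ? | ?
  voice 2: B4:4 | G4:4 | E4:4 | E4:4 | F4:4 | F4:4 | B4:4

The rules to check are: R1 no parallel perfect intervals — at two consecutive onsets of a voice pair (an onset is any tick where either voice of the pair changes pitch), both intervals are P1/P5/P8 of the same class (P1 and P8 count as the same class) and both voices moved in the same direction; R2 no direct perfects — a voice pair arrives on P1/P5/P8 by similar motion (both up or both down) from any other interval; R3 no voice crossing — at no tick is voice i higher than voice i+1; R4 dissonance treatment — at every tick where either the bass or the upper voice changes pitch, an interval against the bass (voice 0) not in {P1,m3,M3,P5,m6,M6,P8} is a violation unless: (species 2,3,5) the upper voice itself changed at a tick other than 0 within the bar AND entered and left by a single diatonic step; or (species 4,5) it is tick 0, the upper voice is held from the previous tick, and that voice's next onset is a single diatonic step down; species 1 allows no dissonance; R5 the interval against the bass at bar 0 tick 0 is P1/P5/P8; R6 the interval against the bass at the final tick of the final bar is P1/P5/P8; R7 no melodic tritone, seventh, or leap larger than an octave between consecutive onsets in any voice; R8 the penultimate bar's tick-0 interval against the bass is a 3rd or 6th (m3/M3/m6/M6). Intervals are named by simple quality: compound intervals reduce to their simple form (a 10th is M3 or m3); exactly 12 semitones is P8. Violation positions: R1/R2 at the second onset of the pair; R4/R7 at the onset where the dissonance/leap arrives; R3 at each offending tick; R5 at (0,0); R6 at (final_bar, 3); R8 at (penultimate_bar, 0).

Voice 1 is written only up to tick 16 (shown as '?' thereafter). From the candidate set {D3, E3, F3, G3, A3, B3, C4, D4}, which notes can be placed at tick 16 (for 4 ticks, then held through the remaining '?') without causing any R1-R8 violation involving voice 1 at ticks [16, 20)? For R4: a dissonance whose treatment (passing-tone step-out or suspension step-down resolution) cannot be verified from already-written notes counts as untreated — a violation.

{F3}

D3: violates R2,R7
E3: violates R4,R7
F3: legal
G3: violates R4,R7
A3: violates R2
B3: violates R7
C4: violates R4
D4: violates R2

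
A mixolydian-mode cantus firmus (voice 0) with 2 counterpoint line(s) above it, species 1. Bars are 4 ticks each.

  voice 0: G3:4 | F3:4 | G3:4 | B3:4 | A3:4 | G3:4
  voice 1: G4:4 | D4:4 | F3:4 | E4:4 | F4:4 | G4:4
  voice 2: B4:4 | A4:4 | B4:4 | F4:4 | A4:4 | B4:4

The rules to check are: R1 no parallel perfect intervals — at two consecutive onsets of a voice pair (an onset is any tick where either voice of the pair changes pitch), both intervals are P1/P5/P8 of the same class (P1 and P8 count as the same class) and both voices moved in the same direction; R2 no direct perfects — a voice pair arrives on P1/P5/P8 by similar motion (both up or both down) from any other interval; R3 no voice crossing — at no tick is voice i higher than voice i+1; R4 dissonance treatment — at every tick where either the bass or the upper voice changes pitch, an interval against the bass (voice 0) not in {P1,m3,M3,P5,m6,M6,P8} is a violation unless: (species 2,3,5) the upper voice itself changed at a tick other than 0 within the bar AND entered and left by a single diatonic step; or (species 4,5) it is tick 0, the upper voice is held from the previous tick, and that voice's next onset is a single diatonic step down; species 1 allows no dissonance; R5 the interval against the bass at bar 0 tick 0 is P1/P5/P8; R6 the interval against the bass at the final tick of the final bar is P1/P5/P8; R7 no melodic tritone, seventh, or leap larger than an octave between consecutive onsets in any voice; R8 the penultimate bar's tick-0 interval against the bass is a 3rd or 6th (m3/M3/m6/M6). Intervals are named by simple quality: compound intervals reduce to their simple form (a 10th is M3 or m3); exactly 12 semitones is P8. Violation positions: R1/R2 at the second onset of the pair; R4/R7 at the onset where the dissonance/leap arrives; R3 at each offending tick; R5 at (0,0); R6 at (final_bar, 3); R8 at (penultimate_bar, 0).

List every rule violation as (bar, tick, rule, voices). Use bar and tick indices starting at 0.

bar 0: v0=G3 v1=G4 v2=B4 downbeat M3
bar 1: v0=F3 v1=D4 v2=A4 downbeat M3
bar 2: v0=G3 v1=F3 v2=B4 downbeat M3
bar 3: v0=B3 v1=E4 v2=F4 downbeat TT
bar 4: v0=A3 v1=F4 v2=A4 downbeat P8
bar 5: v0=G3 v1=G4 v2=B4 downbeat M3
  -> R5 @ bar 0 tick 0 v(0, 2): opens on M3
  -> R2 @ bar 1 tick 0 v(1, 2): G4/B4 M3 -> D4/A4 P5 similar
  -> R3 @ bar 2 tick 0 v(0, 1): G3 above F3
  -> R4 @ bar 2 tick 0 v(0, 1): G3/F3 M2 untreated
  -> R3 @ bar 2 tick 1 v(0, 1): G3 above F3
  -> R3 @ bar 2 tick 2 v(0, 1): G3 above F3
  -> R3 @ bar 2 tick 3 v(0, 1): G3 above F3
  -> R4 @ bar 3 tick 0 v(0, 1): B3/E4 P4 untreated
  -> R4 @ bar 3 tick 0 v(0, 2): B3/F4 TT untreated
  -> R7 @ bar 3 tick 0 v(1,): F3->E4 leap 11st
  -> R7 @ bar 3 tick 0 v(2,): B4->F4 leap 6st
  -> R8 @ bar 4 tick 0 v(0, 2): penult P8 not 3rd/6th
  -> R6 @ bar 5 tick 3 v(0, 2): closes on M3

(0, 0, R5, (0, 2))
(1, 0, R2, (1, 2))
(2, 0, R3, (0, 1))
(2, 0, R4, (0, 1))
(2, 1, R3, (0, 1))
(2, 2, R3, (0, 1))
(2, 3, R3, (0, 1))
(3, 0, R4, (0, 1))
(3, 0, R4, (0, 2))
(3, 0, R7, (1,))
(3, 0, R7, (2,))
(4, 0, R8, (0, 2))
(5, 3, R6, (0, 2))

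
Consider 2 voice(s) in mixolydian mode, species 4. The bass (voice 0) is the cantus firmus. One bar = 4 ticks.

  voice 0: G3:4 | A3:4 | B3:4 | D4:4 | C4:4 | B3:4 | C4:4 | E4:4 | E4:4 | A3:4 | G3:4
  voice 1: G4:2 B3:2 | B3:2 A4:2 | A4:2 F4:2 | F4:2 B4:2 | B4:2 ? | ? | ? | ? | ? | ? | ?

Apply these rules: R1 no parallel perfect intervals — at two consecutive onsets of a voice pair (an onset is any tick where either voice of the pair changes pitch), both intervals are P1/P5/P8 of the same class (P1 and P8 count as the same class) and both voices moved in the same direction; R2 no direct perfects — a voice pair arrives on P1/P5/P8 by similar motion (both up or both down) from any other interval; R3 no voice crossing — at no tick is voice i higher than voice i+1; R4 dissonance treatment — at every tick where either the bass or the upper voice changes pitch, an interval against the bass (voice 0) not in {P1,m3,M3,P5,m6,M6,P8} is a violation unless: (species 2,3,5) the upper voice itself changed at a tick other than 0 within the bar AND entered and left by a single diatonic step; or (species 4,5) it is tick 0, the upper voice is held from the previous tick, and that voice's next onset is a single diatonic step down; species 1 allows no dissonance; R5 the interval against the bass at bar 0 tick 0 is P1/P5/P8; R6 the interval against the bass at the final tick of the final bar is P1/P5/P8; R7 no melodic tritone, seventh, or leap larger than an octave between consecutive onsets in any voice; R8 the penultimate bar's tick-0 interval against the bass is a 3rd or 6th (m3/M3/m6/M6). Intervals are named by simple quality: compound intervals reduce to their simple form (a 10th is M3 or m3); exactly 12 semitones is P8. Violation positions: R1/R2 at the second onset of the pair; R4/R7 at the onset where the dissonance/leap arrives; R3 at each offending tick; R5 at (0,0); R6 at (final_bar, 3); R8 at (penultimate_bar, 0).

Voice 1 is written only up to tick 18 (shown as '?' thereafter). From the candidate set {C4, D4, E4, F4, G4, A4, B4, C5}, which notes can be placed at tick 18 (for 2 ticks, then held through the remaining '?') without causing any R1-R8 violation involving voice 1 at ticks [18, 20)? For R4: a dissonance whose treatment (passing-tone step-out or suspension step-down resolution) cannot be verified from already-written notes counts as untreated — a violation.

{A4, B4, C5, E4, G4}

C4: violates R7
D4: violates R4
E4: legal
F4: violates R4,R7
G4: legal
A4: legal
B4: legal
C5: legal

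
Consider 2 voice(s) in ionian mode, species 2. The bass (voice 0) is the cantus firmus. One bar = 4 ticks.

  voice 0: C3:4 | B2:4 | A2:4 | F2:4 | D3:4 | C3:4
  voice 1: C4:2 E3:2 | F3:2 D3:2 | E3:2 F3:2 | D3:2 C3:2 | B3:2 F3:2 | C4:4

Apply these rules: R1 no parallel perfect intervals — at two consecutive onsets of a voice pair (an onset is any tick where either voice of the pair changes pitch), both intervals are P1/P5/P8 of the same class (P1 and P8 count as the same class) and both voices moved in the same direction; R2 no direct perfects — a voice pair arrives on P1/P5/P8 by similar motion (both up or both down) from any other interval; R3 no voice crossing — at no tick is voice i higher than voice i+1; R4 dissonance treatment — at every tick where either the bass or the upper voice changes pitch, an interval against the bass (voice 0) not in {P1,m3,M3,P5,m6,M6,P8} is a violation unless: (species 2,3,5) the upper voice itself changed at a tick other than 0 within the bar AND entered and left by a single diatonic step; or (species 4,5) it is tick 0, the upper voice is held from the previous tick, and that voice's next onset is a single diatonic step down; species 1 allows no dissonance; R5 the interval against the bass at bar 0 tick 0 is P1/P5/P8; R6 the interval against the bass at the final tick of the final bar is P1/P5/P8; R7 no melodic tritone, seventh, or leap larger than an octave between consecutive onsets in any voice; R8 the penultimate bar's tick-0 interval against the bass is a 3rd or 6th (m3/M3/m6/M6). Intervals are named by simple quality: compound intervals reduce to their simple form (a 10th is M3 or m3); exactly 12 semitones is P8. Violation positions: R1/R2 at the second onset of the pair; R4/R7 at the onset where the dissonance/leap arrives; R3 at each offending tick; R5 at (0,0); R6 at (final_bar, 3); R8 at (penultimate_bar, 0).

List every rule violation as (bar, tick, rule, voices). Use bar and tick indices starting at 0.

(1, 0, R4, (0, 1))
(4, 0, R7, (1,))
(4, 2, R7, (1,))

bar 0: v0=C3 v1=C4 downbeat P8
bar 1: v0=B2 v1=F3 downbeat TT
bar 2: v0=A2 v1=E3 downbeat P5
bar 3: v0=F2 v1=D3 downbeat M6
bar 4: v0=D3 v1=B3 downbeat M6
bar 5: v0=C3 v1=C4 downbeat P8
  -> R4 @ bar 1 tick 0 v(0, 1): B2/F3 TT untreated
  -> R7 @ bar 4 tick 0 v(1,): C3->B3 leap 11st
  -> R7 @ bar 4 tick 2 v(1,): B3->F3 leap 6st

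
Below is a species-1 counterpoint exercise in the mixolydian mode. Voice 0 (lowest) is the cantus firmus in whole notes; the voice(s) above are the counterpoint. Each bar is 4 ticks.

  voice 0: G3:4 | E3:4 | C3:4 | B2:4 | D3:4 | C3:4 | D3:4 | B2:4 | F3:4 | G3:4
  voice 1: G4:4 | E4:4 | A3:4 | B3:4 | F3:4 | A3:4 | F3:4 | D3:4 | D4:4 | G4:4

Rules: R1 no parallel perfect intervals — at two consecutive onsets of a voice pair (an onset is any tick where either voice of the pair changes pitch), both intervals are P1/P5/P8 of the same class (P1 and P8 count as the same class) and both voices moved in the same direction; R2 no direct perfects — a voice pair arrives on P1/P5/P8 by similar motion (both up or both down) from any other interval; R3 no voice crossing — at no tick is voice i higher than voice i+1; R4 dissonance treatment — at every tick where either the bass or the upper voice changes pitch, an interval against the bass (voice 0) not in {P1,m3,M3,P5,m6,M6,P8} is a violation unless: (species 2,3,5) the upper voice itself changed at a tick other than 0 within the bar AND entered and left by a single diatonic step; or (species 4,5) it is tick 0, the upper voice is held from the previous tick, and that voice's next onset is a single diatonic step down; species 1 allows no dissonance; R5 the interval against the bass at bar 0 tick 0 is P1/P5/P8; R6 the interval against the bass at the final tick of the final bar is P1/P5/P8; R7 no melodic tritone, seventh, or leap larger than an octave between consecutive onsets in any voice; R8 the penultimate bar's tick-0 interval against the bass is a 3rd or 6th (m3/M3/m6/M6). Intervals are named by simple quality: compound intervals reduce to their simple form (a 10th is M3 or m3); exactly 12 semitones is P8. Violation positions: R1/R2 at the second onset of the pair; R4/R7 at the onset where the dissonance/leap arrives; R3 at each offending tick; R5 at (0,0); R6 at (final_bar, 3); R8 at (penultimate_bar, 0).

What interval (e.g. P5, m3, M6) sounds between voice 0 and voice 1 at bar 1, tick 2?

voice 0=E3 voice 1=E4 -> P8

P8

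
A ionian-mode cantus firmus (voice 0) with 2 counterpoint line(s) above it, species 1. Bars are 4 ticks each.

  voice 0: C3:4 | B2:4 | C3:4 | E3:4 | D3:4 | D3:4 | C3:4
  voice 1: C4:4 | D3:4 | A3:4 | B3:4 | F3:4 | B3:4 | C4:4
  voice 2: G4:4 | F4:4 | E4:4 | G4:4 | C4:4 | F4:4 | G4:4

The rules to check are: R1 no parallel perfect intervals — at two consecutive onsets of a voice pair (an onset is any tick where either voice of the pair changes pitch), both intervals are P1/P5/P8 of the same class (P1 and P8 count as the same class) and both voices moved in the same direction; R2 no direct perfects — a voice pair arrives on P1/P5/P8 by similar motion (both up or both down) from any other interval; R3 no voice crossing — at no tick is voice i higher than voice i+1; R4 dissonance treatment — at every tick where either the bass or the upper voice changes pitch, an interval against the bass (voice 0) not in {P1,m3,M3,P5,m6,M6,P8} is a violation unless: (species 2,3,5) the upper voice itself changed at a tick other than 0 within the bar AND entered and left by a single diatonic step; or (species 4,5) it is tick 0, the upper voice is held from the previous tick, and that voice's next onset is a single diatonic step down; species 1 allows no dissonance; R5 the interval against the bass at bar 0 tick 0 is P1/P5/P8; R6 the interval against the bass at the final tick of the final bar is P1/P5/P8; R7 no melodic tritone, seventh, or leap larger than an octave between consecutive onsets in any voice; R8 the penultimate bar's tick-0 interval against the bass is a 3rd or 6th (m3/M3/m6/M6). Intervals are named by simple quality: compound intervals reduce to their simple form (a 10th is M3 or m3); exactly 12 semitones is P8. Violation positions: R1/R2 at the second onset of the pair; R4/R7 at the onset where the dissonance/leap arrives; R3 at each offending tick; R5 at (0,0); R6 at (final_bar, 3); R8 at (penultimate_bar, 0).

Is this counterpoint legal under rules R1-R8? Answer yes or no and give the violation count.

bar 0: v0=C3 v1=C4 v2=G4 (P5)
bar 1: v0=B2 v1=D3 v2=F4 (TT)
bar 2: v0=C3 v1=A3 v2=E4 (M3)
bar 3: v0=E3 v1=B3 v2=G4 (m3)
bar 4: v0=D3 v1=F3 v2=C4 (m7)
bar 5: v0=D3 v1=B3 v2=F4 (m3)
bar 6: v0=C3 v1=C4 v2=G4 (P5)
  R4 @ bar1.0: B2/F4 TT untreated
  R7 @ bar1.0: C4->D3 leap 10st
  R2 @ bar3.0: C3/A3 M6 -> E3/B3 P5 similar
  R2 @ bar4.0: B3/G4 m6 -> F3/C4 P5 similar
  R4 @ bar4.0: D3/C4 m7 untreated
  R7 @ bar4.0: B3->F3 leap 6st
  R7 @ bar5.0: F3->B3 leap 6st
  R2 @ bar6.0: B3/F4 TT -> C4/G4 P5 similar

No (8 violations)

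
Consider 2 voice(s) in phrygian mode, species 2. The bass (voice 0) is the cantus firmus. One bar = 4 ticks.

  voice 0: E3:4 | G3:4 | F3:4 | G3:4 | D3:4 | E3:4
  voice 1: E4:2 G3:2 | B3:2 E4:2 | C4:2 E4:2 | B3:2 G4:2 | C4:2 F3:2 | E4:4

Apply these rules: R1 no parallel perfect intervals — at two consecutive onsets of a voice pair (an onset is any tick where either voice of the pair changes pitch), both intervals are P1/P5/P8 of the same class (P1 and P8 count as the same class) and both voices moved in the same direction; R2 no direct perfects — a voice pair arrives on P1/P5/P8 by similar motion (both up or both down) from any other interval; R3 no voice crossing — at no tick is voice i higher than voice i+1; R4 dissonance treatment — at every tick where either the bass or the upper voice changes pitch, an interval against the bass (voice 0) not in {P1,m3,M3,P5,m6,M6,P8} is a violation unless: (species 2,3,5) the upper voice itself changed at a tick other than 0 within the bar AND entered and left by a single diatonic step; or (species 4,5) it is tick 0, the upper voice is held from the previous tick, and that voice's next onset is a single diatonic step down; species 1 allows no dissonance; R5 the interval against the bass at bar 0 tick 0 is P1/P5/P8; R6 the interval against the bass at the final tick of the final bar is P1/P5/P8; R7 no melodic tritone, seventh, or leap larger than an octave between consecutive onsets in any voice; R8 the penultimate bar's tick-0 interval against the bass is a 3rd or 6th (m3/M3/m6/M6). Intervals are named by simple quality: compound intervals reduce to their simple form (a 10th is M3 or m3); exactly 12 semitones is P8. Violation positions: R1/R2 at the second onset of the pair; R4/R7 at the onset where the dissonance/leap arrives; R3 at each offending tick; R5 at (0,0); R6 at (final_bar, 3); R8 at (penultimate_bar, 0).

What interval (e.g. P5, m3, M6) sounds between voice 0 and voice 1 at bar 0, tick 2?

m3

voice 0=E3 voice 1=G3 -> m3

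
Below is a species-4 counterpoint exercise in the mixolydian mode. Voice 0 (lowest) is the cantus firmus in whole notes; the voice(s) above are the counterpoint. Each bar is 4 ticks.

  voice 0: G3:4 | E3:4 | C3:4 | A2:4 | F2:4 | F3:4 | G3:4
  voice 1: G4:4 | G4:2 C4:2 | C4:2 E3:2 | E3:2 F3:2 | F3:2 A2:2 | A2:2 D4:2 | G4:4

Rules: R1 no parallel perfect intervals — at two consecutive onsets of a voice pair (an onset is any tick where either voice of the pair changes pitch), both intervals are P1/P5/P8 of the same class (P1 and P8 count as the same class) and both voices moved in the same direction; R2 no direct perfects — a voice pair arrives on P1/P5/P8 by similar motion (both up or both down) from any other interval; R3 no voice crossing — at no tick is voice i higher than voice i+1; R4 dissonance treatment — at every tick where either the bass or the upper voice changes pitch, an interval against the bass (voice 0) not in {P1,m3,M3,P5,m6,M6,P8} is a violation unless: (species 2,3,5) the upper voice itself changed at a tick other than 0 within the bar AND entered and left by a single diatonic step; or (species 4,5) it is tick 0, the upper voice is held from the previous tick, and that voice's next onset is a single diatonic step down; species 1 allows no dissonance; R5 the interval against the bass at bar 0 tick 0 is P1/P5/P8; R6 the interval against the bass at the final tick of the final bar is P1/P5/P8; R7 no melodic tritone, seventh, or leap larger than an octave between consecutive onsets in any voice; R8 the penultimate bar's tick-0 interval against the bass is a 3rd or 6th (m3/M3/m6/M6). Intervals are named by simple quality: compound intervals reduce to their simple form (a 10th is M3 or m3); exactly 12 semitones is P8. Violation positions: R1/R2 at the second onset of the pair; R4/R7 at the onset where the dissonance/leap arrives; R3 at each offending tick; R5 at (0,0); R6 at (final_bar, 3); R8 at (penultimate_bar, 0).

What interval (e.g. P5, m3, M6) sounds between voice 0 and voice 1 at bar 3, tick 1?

voice 0=A2 voice 1=E3 -> P5

P5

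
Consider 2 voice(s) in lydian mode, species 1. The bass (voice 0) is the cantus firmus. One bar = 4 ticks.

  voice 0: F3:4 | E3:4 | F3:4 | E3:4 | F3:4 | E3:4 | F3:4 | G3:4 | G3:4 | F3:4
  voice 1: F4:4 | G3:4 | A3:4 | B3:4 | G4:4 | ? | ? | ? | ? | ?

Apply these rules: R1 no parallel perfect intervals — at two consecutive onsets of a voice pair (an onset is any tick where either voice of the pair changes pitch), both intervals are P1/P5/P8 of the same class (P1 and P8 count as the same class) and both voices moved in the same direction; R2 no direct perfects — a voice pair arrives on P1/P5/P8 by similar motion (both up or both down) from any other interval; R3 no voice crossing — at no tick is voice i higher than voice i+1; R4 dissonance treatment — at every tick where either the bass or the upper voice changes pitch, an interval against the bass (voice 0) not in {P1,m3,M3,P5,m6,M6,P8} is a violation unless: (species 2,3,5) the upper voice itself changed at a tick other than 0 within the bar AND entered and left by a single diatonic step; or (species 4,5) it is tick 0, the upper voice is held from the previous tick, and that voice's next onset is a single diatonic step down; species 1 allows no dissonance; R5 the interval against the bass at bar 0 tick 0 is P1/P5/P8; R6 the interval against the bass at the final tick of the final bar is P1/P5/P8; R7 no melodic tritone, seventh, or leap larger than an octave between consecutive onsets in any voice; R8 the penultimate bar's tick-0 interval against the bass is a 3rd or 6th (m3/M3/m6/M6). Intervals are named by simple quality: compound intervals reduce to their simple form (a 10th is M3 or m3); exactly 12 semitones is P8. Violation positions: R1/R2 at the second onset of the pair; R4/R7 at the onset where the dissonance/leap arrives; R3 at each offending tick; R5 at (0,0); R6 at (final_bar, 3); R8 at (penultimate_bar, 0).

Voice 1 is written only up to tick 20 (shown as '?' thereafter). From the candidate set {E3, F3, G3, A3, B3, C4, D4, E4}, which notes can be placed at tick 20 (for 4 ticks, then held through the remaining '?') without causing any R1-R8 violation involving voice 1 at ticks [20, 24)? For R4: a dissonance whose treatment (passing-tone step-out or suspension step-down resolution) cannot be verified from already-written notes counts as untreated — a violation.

{C4, G3}

E3: violates R2,R7
F3: violates R4,R7
G3: legal
A3: violates R4,R7
B3: violates R2
C4: legal
D4: violates R4
E4: violates R2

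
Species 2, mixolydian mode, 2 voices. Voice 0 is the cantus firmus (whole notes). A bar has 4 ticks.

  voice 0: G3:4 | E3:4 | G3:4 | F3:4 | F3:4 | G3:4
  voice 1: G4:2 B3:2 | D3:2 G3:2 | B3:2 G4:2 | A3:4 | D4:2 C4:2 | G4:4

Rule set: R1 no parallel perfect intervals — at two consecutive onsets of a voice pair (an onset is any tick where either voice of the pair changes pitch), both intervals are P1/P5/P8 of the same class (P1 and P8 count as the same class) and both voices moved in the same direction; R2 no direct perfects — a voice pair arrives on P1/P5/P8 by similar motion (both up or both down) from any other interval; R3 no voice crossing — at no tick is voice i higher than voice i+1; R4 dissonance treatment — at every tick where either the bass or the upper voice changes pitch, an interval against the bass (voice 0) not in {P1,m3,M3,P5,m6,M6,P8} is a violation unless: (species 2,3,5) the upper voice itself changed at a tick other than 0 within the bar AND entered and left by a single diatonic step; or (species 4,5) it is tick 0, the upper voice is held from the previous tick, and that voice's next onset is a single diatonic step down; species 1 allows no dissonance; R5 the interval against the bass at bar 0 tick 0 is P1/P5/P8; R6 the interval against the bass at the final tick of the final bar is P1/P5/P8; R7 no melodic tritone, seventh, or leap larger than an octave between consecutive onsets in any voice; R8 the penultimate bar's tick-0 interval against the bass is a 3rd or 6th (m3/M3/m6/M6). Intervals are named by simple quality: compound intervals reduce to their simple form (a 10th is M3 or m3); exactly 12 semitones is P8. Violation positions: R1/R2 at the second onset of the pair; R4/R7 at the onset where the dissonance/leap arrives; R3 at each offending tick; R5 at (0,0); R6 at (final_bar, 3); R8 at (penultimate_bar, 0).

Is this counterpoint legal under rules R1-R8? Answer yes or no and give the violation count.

bar 0: v0=G3 v1=G4 (P8)
bar 1: v0=E3 v1=D3 (M2)
bar 2: v0=G3 v1=B3 (M3)
bar 3: v0=F3 v1=A3 (M3)
bar 4: v0=F3 v1=D4 (M6)
bar 5: v0=G3 v1=G4 (P8)
  R3 @ bar1.0: E3 above D3
  R4 @ bar1.0: E3/D3 M2 untreated
  R3 @ bar1.1: E3 above D3
  R7 @ bar3.0: G4->A3 leap 10st
  R2 @ bar5.0: F3/C4 P5 -> G3/G4 P8 similar

No (5 violations)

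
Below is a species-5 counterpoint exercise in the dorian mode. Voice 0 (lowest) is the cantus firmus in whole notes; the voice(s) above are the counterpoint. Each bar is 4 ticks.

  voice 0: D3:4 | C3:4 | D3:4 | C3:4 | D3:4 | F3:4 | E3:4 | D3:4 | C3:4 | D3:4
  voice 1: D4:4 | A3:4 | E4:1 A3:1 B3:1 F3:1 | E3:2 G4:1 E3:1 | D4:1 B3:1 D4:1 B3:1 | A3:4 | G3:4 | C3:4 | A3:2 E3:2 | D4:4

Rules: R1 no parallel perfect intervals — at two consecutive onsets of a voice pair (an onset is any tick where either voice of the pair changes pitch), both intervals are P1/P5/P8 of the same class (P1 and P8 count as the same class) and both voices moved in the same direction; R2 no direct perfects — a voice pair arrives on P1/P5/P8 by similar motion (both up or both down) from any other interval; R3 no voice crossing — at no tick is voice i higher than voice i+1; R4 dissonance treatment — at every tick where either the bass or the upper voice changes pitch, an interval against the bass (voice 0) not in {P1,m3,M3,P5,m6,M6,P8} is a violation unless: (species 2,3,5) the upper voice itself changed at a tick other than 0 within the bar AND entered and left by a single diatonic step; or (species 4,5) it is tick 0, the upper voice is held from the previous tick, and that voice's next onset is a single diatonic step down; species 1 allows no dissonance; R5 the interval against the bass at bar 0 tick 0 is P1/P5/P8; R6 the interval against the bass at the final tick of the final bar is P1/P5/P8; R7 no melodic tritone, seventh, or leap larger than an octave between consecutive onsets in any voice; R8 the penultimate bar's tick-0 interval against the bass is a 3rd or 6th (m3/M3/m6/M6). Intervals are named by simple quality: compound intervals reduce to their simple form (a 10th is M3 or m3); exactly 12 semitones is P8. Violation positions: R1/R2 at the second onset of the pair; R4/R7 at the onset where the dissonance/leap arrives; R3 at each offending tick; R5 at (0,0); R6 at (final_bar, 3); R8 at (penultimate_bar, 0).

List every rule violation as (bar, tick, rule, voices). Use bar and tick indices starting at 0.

(2, 0, R4, (0, 1))
(2, 3, R7, (1,))
(3, 2, R7, (1,))
(3, 3, R7, (1,))
(4, 0, R2, (0, 1))
(4, 0, R7, (1,))
(7, 0, R3, (0, 1))
(7, 0, R4, (0, 1))
(7, 1, R3, (0, 1))
(7, 2, R3, (0, 1))
(7, 3, R3, (0, 1))
(9, 0, R2, (0, 1))
(9, 0, R7, (1,))

bar 0: v0=D3 v1=D4 downbeat P8
bar 1: v0=C3 v1=A3 downbeat M6
bar 2: v0=D3 v1=E4 downbeat M2
bar 3: v0=C3 v1=E3 downbeat M3
bar 4: v0=D3 v1=D4 downbeat P8
bar 5: v0=F3 v1=A3 downbeat M3
bar 6: v0=E3 v1=G3 downbeat m3
bar 7: v0=D3 v1=C3 downbeat M2
bar 8: v0=C3 v1=A3 downbeat M6
bar 9: v0=D3 v1=D4 downbeat P8
  -> R4 @ bar 2 tick 0 v(0, 1): D3/E4 M2 untreated
  -> R7 @ bar 2 tick 3 v(1,): B3->F3 leap 6st
  -> R7 @ bar 3 tick 2 v(1,): E3->G4 leap 15st
  -> R7 @ bar 3 tick 3 v(1,): G4->E3 leap 15st
  -> R2 @ bar 4 tick 0 v(0, 1): C3/E3 M3 -> D3/D4 P8 similar
  -> R7 @ bar 4 tick 0 v(1,): E3->D4 leap 10st
  -> R3 @ bar 7 tick 0 v(0, 1): D3 above C3
  -> R4 @ bar 7 tick 0 v(0, 1): D3/C3 M2 untreated
  -> R3 @ bar 7 tick 1 v(0, 1): D3 above C3
  -> R3 @ bar 7 tick 2 v(0, 1): D3 above C3
  -> R3 @ bar 7 tick 3 v(0, 1): D3 above C3
  -> R2 @ bar 9 tick 0 v(0, 1): C3/E3 M3 -> D3/D4 P8 similar
  -> R7 @ bar 9 tick 0 v(1,): E3->D4 leap 10st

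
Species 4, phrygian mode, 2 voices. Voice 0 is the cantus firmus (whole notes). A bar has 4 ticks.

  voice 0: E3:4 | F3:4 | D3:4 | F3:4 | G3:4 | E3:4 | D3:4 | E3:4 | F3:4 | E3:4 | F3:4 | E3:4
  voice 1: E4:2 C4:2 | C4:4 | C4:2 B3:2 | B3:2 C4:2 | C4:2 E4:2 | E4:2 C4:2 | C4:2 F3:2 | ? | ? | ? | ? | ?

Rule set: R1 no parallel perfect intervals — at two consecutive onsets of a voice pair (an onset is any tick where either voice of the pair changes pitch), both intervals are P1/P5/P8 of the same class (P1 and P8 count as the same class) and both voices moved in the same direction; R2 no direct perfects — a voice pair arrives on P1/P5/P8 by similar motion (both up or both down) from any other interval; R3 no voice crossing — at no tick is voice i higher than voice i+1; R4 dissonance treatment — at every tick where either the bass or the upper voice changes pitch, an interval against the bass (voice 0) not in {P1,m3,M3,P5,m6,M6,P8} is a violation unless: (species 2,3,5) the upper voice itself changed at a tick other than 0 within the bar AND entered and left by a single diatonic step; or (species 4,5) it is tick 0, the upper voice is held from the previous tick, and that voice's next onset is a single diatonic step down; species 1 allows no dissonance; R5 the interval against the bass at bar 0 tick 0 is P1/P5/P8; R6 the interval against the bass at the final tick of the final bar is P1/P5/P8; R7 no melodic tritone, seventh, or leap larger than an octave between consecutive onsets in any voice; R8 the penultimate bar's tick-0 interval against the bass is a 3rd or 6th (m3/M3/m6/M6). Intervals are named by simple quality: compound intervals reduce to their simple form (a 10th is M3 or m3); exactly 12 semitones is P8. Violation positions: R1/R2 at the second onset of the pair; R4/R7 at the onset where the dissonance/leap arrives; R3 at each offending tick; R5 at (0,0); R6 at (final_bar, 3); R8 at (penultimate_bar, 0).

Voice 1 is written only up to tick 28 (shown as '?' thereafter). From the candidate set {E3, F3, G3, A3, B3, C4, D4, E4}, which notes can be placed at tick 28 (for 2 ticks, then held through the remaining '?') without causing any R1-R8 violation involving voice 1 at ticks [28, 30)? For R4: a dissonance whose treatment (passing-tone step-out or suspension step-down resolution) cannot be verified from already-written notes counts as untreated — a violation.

{C4, E3, G3}

E3: legal
F3: violates R4
G3: legal
A3: violates R4
B3: violates R2,R7
C4: legal
D4: violates R4
E4: violates R2,R7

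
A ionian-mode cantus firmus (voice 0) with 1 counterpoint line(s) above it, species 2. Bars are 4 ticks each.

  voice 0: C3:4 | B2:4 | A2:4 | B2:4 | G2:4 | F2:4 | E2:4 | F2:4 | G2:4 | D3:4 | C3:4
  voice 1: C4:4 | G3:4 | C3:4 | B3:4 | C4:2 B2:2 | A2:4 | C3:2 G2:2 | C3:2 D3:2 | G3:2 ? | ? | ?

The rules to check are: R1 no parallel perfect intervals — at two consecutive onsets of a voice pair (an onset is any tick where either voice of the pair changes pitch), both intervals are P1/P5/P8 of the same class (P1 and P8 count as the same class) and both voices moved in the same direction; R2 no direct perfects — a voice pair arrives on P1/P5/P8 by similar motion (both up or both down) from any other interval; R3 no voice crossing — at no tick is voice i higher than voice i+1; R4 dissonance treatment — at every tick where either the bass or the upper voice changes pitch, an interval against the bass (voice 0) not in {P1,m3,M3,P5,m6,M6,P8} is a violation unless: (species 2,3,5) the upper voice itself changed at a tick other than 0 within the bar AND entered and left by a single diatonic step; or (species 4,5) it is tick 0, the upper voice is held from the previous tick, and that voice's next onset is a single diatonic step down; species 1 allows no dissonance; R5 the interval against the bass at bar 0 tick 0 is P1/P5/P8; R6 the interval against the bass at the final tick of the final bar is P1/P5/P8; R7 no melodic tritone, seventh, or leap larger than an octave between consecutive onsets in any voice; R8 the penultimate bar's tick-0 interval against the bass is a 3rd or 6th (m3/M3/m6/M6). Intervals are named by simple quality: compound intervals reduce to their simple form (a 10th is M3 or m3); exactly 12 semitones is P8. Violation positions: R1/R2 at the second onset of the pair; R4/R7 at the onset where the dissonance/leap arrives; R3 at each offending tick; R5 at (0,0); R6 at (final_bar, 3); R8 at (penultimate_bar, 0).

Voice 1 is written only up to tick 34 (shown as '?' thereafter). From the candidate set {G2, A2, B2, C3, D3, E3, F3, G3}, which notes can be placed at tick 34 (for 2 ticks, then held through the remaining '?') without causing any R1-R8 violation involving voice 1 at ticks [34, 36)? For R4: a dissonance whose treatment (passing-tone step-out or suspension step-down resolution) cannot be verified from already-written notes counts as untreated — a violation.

{B2, D3, E3, G2, G3}

G2: legal
A2: violates R4,R7
B2: legal
C3: violates R4
D3: legal
E3: legal
F3: violates R4
G3: legal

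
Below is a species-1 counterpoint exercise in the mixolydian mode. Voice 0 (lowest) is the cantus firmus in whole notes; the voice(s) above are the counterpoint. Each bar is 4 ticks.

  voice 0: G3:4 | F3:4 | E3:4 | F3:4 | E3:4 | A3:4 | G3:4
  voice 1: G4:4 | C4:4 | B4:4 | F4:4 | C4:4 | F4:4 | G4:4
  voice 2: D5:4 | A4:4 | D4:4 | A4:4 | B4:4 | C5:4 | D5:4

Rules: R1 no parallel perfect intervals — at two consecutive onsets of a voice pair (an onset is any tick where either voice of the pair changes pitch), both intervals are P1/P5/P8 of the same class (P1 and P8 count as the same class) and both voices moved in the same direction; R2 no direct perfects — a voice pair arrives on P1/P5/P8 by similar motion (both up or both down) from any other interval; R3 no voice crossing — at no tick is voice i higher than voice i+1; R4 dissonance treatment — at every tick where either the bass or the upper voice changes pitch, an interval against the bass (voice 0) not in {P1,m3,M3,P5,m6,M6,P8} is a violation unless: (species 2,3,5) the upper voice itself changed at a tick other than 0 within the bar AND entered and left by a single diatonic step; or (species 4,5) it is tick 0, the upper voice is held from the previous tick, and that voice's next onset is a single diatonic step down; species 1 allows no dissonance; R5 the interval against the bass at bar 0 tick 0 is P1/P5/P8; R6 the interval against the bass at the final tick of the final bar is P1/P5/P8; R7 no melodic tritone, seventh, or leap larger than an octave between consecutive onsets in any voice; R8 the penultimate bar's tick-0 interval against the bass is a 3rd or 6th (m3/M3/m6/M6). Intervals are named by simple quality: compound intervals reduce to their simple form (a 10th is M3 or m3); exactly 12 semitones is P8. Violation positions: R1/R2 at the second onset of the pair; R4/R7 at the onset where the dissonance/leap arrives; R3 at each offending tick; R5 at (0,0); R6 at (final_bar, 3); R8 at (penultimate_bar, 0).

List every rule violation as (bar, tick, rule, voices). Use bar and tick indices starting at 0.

(1, 0, R2, (0, 1))
(2, 0, R3, (1, 2))
(2, 0, R4, (0, 2))
(2, 0, R7, (1,))
(2, 1, R3, (1, 2))
(2, 2, R3, (1, 2))
(2, 3, R3, (1, 2))
(3, 0, R7, (1,))
(5, 0, R2, (1, 2))
(6, 0, R1, (1, 2))

bar 0: v0=G3 v1=G4 v2=D5 downbeat P5
bar 1: v0=F3 v1=C4 v2=A4 downbeat M3
bar 2: v0=E3 v1=B4 v2=D4 downbeat m7
bar 3: v0=F3 v1=F4 v2=A4 downbeat M3
bar 4: v0=E3 v1=C4 v2=B4 downbeat P5
bar 5: v0=A3 v1=F4 v2=C5 downbeat m3
bar 6: v0=G3 v1=G4 v2=D5 downbeat P5
  -> R2 @ bar 1 tick 0 v(0, 1): G3/G4 P8 -> F3/C4 P5 similar
  -> R3 @ bar 2 tick 0 v(1, 2): B4 above D4
  -> R4 @ bar 2 tick 0 v(0, 2): E3/D4 m7 untreated
  -> R7 @ bar 2 tick 0 v(1,): C4->B4 leap 11st
  -> R3 @ bar 2 tick 1 v(1, 2): B4 above D4
  -> R3 @ bar 2 tick 2 v(1, 2): B4 above D4
  -> R3 @ bar 2 tick 3 v(1, 2): B4 above D4
  -> R7 @ bar 3 tick 0 v(1,): B4->F4 leap 6st
  -> R2 @ bar 5 tick 0 v(1, 2): C4/B4 M7 -> F4/C5 P5 similar
  -> R1 @ bar 6 tick 0 v(1, 2): F4/C5 P5 -> G4/D5 P5 similar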